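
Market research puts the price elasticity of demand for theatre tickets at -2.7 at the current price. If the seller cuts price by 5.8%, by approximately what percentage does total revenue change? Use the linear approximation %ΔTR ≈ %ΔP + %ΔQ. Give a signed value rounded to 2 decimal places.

+9.86%

%ΔQ ≈ Ed × %ΔP = (-2.7) × (-5.8%) = +15.6600%
%ΔTR ≈ %ΔP + %ΔQ = (-5.8%) + (+15.6600%) = +9.8600%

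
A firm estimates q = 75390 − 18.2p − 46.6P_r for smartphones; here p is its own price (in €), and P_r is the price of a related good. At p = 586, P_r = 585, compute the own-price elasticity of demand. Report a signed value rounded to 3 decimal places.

-0.285

At the given values, q = 75390 − 18.2(586) − 46.6(585) = 37463.8.
∂q/∂p = −18.2.
E = (-18.2) × (586/37463.8) = -0.28468…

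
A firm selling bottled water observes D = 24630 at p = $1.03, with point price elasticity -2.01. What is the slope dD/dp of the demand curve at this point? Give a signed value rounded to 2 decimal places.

Ed = (dD/dp)·(p/D) ⇒ dD/dp = Ed·D/p = (-2.01)·24630/1.03 = -48064.3689…

-48064.37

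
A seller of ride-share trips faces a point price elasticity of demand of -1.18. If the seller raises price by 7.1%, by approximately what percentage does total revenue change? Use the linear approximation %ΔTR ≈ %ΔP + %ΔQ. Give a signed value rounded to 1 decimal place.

-1.3%

%ΔQ ≈ Ed × %ΔP = (-1.18) × (+7.1%) = -8.3780%
%ΔTR ≈ %ΔP + %ΔQ = (+7.1%) + (-8.3780%) = -1.2780%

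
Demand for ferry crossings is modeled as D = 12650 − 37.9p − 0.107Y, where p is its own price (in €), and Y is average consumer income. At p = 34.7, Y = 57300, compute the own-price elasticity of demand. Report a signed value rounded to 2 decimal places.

-0.25

At the given values, D = 12650 − 37.9(34.7) − 0.107(57300) = 5203.77.
∂D/∂p = −37.9.
E = (-37.9) × (34.7/5203.77) = -0.2527…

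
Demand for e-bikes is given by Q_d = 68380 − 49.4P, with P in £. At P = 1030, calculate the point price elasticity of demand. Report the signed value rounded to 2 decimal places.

-2.91

dQ_d/dP = −49.4. At P = 1030, Q_d = 68380 − 49.4(1030) = 17498.
Ed = (dQ_d/dP)·(P/Q_d) = −49.4 × (1030/17498) = -2.9078…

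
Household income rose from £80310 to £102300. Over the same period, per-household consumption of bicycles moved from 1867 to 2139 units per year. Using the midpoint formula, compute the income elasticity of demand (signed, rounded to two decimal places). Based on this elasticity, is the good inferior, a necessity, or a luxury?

0.56; necessity

%ΔQ = (2139 − 1867)/[( 1867 + 2139)/2] = 272/2003 = 0.135796…
%ΔIncome = (102300 − 80310)/[( 80310 + 102300)/2] = 21990/91305 = 0.240841…
E_income = (272/2003) / (21990/91305) = 0.5638…
0 < E_income < 1 ⇒ normal good, necessity.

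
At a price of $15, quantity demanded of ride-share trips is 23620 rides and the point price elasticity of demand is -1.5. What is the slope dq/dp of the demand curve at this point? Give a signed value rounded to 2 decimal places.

-2362.00

Ed = (dq/dp)·(p/q) ⇒ dq/dp = Ed·q/p = (-1.5)·23620/15 = -2362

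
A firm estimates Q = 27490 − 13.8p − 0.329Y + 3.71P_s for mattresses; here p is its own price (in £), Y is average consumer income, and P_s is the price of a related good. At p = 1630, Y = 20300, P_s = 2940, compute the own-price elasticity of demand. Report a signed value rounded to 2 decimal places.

At the given values, Q = 27490 − 13.8(1630) − 0.329(20300) + 3.71(2940) = 9224.7.
∂Q/∂p = −13.8.
E = (-13.8) × (1630/9224.7) = -2.4384…

-2.44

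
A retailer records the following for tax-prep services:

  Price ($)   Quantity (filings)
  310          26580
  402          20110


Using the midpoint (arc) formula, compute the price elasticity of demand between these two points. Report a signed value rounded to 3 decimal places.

%ΔQ = (20110 − 26580) / [(26580 + 20110)/2] = -6470/23345 = -0.277147…
%ΔP = (402 − 310) / [(310 + 402)/2] = 92/356 = 0.258426…
Arc Ed = %ΔQ / %ΔP = (-6470/23345) / (92/356) = -1.07243…

-1.072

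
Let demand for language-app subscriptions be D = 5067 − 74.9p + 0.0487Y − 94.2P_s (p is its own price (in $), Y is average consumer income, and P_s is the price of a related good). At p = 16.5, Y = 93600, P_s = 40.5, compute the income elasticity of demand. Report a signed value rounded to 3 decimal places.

At the given values, D = 5067 − 74.9(16.5) + 0.0487(93600) − 94.2(40.5) = 4574.37.
∂D/∂Y = 0.0487.
E = (0.0487) × (93600/4574.37) = 0.99649…

0.996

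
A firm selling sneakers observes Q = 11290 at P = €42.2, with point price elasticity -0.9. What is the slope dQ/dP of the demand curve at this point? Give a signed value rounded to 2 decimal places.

-240.78

Ed = (dQ/dP)·(P/Q) ⇒ dQ/dP = Ed·Q/P = (-0.9)·11290/42.2 = -240.7819…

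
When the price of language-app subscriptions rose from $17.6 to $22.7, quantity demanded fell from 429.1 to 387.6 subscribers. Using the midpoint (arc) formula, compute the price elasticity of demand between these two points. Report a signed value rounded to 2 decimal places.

%ΔQ = (387.6 − 429.1) / [(429.1 + 387.6)/2] = -41.5/408.35 = -0.101628…
%ΔP = (22.7 − 17.6) / [(17.6 + 22.7)/2] = 5.1/20.15 = 0.253101…
Arc Ed = %ΔQ / %ΔP = (-41.5/408.35) / (5.1/20.15) = -0.4015…

-0.40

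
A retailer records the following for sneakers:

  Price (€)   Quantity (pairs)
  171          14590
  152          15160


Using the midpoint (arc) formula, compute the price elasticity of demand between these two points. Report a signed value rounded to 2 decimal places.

-0.33

%ΔQ = (15160 − 14590) / [(14590 + 15160)/2] = 570/14875 = 0.038319…
%ΔP = (152 − 171) / [(171 + 152)/2] = -19/161.5 = -0.117647…
Arc Ed = %ΔQ / %ΔP = (570/14875) / (-19/161.5) = -0.3257…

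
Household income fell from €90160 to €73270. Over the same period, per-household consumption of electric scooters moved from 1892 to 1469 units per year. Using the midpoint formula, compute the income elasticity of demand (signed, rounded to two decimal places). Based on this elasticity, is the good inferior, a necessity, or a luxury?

%ΔQ = (1469 − 1892)/[( 1892 + 1469)/2] = -423/1680.5 = -0.251710…
%ΔIncome = (73270 − 90160)/[( 90160 + 73270)/2] = -16890/81715 = -0.206693…
E_income = (-423/1680.5) / (-16890/81715) = 1.2177…
E_income > 1 ⇒ normal good, luxury.

1.22; luxury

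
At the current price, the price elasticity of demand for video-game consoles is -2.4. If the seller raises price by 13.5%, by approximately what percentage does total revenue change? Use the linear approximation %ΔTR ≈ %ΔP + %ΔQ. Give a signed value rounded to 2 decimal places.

%ΔQ ≈ Ed × %ΔP = (-2.4) × (+13.5%) = -32.4000%
%ΔTR ≈ %ΔP + %ΔQ = (+13.5%) + (-32.4000%) = -18.9000%

-18.90%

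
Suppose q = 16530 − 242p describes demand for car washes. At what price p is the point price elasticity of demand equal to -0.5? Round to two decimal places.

Ed = −242p/(16530 − 242p). Set this equal to -0.5:
242p = 0.5·(16530 − 242p) ⇒ 242p(1 + 0.5) = 0.5·16530
p = 0.5·16530 / (242·1.5) = 22.7685…

22.77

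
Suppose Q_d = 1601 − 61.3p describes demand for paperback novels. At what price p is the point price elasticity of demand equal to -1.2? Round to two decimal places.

14.25

Ed = −61.3p/(1601 − 61.3p). Set this equal to -1.2:
61.3p = 1.2·(1601 − 61.3p) ⇒ 61.3p(1 + 1.2) = 1.2·1601
p = 1.2·1601 / (61.3·2.2) = 14.2458…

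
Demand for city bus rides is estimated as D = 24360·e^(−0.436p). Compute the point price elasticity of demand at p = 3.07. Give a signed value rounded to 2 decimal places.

-1.34

dD/dp = −0.436·D = -2785.17. At p = 3.07, D = 6388.01.
Ed = (dD/dp)·(p/D) = (-2785.17) × (3.07/6388.01) = -1.3385…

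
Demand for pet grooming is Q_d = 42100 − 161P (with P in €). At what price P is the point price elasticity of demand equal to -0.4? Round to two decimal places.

Ed = −161P/(42100 − 161P). Set this equal to -0.4:
161P = 0.4·(42100 − 161P) ⇒ 161P(1 + 0.4) = 0.4·42100
P = 0.4·42100 / (161·1.4) = 74.7116…

74.71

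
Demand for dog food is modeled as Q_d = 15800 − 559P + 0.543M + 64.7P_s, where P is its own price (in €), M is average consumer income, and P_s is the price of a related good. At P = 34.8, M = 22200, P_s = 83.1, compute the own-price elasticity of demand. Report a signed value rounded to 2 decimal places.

-1.41

At the given values, Q_d = 15800 − 559(34.8) + 0.543(22200) + 64.7(83.1) = 13777.97.
∂Q_d/∂P = −559.
E = (-559) × (34.8/13777.97) = -1.4119…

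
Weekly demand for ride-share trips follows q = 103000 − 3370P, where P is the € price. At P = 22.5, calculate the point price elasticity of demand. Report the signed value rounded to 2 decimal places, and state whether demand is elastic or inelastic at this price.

dq/dP = −3370. At P = 22.5, q = 103000 − 3370(22.5) = 27175.
Ed = (dq/dP)·(P/q) = −3370 × (22.5/27175) = -2.7902…
|Ed| = 2.79 > 1, so demand is elastic.

-2.79; elastic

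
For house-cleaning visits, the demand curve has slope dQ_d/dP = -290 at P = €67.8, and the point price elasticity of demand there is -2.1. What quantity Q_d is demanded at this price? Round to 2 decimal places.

Ed = (dQ_d/dP)·(P/Q_d) ⇒ Q_d = (dQ_d/dP)·P/Ed = (-290)·67.8/(-2.1) = 9362.8571…

9362.86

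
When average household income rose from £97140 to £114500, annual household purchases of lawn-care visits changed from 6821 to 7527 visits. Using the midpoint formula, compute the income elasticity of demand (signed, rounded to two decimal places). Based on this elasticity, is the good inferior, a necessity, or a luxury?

%ΔQ = (7527 − 6821)/[( 6821 + 7527)/2] = 706/7174 = 0.098410…
%ΔIncome = (114500 − 97140)/[( 97140 + 114500)/2] = 17360/105820 = 0.164052…
E_income = (706/7174) / (17360/105820) = 0.5998…
0 < E_income < 1 ⇒ normal good, necessity.

0.60; necessity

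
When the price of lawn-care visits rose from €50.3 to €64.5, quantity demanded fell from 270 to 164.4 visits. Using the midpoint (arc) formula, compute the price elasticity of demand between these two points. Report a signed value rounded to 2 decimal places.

%ΔQ = (164.4 − 270) / [(270 + 164.4)/2] = -105.6/217.2 = -0.486187…
%ΔP = (64.5 − 50.3) / [(50.3 + 64.5)/2] = 14.2/57.4 = 0.247386…
Arc Ed = %ΔQ / %ΔP = (-105.6/217.2) / (14.2/57.4) = -1.9652…

-1.97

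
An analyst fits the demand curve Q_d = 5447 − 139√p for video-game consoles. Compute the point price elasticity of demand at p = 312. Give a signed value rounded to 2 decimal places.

dQ_d/dp = −139/(2√p) = -3.93466. At p = 312, Q_d = 2991.77.
Ed = (dQ_d/dp)·(p/Q_d) = (-3.93466) × (312/2991.77) = -0.4103…

-0.41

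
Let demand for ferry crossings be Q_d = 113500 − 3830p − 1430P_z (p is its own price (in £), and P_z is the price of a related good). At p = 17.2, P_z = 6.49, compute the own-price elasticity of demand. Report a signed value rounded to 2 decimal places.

At the given values, Q_d = 113500 − 3830(17.2) − 1430(6.49) = 38343.3.
∂Q_d/∂p = −3830.
E = (-3830) × (17.2/38343.3) = -1.7180…

-1.72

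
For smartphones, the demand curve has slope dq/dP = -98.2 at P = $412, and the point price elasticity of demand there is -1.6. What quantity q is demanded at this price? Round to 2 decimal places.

Ed = (dq/dP)·(P/q) ⇒ q = (dq/dP)·P/Ed = (-98.2)·412/(-1.6) = 25286.5

25286.50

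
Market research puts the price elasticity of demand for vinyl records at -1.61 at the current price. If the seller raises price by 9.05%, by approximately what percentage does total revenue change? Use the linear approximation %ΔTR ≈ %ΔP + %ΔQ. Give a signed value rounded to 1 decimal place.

%ΔQ ≈ Ed × %ΔP = (-1.61) × (+9.05%) = -14.5705%
%ΔTR ≈ %ΔP + %ΔQ = (+9.05%) + (-14.5705%) = -5.5205%

-5.5%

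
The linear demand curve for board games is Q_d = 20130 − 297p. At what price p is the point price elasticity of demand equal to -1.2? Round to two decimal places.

Ed = −297p/(20130 − 297p). Set this equal to -1.2:
297p = 1.2·(20130 − 297p) ⇒ 297p(1 + 1.2) = 1.2·20130
p = 1.2·20130 / (297·2.2) = 36.9696…

36.97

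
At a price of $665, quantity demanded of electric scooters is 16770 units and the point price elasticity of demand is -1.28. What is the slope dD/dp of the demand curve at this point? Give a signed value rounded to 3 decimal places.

Ed = (dD/dp)·(p/D) ⇒ dD/dp = Ed·D/p = (-1.28)·16770/665 = -32.27909…

-32.279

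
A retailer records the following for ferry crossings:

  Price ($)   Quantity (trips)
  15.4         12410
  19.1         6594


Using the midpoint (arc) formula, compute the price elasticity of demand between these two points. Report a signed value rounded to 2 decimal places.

-2.85

%ΔQ = (6594 − 12410) / [(12410 + 6594)/2] = -5816/9502 = -0.612081…
%ΔP = (19.1 − 15.4) / [(15.4 + 19.1)/2] = 3.7/17.25 = 0.214492…
Arc Ed = %ΔQ / %ΔP = (-5816/9502) / (3.7/17.25) = -2.8536…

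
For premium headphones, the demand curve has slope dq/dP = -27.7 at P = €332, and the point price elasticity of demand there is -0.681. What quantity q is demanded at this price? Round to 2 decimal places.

13504.26

Ed = (dq/dP)·(P/q) ⇒ q = (dq/dP)·P/Ed = (-27.7)·332/(-0.681) = 13504.2584…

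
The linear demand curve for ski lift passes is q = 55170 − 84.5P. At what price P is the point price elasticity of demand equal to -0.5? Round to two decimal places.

Ed = −84.5P/(55170 − 84.5P). Set this equal to -0.5:
84.5P = 0.5·(55170 − 84.5P) ⇒ 84.5P(1 + 0.5) = 0.5·55170
P = 0.5·55170 / (84.5·1.5) = 217.6331…

217.63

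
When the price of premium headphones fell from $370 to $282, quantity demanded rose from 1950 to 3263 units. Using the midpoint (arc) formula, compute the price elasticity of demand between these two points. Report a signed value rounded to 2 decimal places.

-1.87

%ΔQ = (3263 − 1950) / [(1950 + 3263)/2] = 1313/2606.5 = 0.503740…
%ΔP = (282 − 370) / [(370 + 282)/2] = -88/326 = -0.269938…
Arc Ed = %ΔQ / %ΔP = (1313/2606.5) / (-88/326) = -1.8661…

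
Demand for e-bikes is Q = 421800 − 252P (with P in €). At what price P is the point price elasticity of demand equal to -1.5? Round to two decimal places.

Ed = −252P/(421800 − 252P). Set this equal to -1.5:
252P = 1.5·(421800 − 252P) ⇒ 252P(1 + 1.5) = 1.5·421800
P = 1.5·421800 / (252·2.5) = 1004.2857…

1004.29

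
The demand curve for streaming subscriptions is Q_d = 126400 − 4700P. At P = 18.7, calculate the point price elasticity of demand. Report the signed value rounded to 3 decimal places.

-2.282

dQ_d/dP = −4700. At P = 18.7, Q_d = 126400 − 4700(18.7) = 38510.
Ed = (dQ_d/dP)·(P/Q_d) = −4700 × (18.7/38510) = -2.28226…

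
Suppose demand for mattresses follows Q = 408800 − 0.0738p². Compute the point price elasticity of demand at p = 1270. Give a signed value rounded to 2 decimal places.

-0.82

dQ/dp = −2·0.0738·p = -187.452. At p = 1270, Q = 289767.98.
Ed = (dQ/dp)·(p/Q) = (-187.452) × (1270/289767.98) = -0.8215…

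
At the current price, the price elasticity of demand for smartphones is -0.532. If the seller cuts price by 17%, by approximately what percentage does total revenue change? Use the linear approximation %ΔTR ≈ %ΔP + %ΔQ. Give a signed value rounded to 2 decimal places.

%ΔQ ≈ Ed × %ΔP = (-0.532) × (-17%) = +9.0440%
%ΔTR ≈ %ΔP + %ΔQ = (-17%) + (+9.0440%) = -7.9560%

-7.96%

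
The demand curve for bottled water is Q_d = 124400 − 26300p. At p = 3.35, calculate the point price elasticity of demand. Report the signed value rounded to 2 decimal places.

dQ_d/dp = −26300. At p = 3.35, Q_d = 124400 − 26300(3.35) = 36295.
Ed = (dQ_d/dp)·(p/Q_d) = −26300 × (3.35/36295) = -2.4274…

-2.43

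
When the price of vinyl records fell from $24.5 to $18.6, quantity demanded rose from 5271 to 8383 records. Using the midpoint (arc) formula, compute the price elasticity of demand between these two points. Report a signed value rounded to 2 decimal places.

-1.66

%ΔQ = (8383 − 5271) / [(5271 + 8383)/2] = 3112/6827 = 0.455837…
%ΔP = (18.6 − 24.5) / [(24.5 + 18.6)/2] = -5.9/21.55 = -0.273781…
Arc Ed = %ΔQ / %ΔP = (3112/6827) / (-5.9/21.55) = -1.6649…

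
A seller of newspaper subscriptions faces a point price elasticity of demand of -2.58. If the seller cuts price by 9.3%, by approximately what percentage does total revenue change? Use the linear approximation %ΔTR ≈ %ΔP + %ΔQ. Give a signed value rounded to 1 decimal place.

+14.7%

%ΔQ ≈ Ed × %ΔP = (-2.58) × (-9.3%) = +23.9940%
%ΔTR ≈ %ΔP + %ΔQ = (-9.3%) + (+23.9940%) = +14.6940%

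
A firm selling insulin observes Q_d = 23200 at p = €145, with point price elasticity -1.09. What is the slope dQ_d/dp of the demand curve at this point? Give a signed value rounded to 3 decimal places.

Ed = (dQ_d/dp)·(p/Q_d) ⇒ dQ_d/dp = Ed·Q_d/p = (-1.09)·23200/145 = -174.4

-174.400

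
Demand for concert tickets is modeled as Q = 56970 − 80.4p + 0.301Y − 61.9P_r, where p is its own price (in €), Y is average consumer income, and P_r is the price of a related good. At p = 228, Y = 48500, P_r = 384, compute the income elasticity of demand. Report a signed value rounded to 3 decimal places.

0.495

At the given values, Q = 56970 − 80.4(228) + 0.301(48500) − 61.9(384) = 29467.7.
∂Q/∂Y = 0.301.
E = (0.301) × (48500/29467.7) = 0.49540…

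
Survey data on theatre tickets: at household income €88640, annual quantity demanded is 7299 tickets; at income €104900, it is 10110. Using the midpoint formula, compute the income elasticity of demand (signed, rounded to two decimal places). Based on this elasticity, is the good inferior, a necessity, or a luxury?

%ΔQ = (10110 − 7299)/[( 7299 + 10110)/2] = 2811/8704.5 = 0.322936…
%ΔIncome = (104900 − 88640)/[( 88640 + 104900)/2] = 16260/96770 = 0.168027…
E_income = (2811/8704.5) / (16260/96770) = 1.9219…
E_income > 1 ⇒ normal good, luxury.

1.92; luxury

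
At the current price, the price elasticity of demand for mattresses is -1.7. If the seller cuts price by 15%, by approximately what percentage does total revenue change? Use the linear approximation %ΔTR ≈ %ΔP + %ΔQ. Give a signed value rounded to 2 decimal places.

+10.50%

%ΔQ ≈ Ed × %ΔP = (-1.7) × (-15%) = +25.5000%
%ΔTR ≈ %ΔP + %ΔQ = (-15%) + (+25.5000%) = +10.5000%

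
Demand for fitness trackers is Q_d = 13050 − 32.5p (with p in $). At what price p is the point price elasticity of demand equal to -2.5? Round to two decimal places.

286.81

Ed = −32.5p/(13050 − 32.5p). Set this equal to -2.5:
32.5p = 2.5·(13050 − 32.5p) ⇒ 32.5p(1 + 2.5) = 2.5·13050
p = 2.5·13050 / (32.5·3.5) = 286.8131…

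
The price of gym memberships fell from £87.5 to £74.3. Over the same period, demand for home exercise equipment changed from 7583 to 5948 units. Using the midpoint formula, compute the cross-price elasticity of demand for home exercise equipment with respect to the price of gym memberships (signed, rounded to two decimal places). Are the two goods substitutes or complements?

1.48; substitutes

%ΔQ_{home exercise equipment} = (5948 − 7583)/avg = -1635/6765.5 = -0.241667…
%ΔP_{gym memberships} = (74.3 − 87.5)/avg = -13.2/80.9 = -0.163164…
E_cross = (-1635/6765.5) / (-13.2/80.9) = 1.4811…
E_cross > 0 ⇒ the goods are substitutes.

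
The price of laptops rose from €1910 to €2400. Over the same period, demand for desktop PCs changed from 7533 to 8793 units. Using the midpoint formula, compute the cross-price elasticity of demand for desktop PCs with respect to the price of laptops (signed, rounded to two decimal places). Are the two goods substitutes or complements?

0.68; substitutes

%ΔQ_{desktop PCs} = (8793 − 7533)/avg = 1260/8163 = 0.154355…
%ΔP_{laptops} = (2400 − 1910)/avg = 490/2155 = 0.227378…
E_cross = (1260/8163) / (490/2155) = 0.6788…
E_cross > 0 ⇒ the goods are substitutes.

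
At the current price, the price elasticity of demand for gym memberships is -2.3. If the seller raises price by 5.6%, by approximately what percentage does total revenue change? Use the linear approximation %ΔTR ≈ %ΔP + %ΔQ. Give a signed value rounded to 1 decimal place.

-7.3%

%ΔQ ≈ Ed × %ΔP = (-2.3) × (+5.6%) = -12.8800%
%ΔTR ≈ %ΔP + %ΔQ = (+5.6%) + (-12.8800%) = -7.2800%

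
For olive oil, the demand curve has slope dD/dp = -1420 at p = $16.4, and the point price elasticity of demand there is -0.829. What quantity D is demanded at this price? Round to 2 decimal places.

Ed = (dD/dp)·(p/D) ⇒ D = (dD/dp)·p/Ed = (-1420)·16.4/(-0.829) = 28091.6767…

28091.68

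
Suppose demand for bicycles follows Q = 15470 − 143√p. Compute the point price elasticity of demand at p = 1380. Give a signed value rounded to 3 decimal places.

dQ/dp = −143/(2√p) = -1.92472. At p = 1380, Q = 10157.8.
Ed = (dQ/dp)·(p/Q) = (-1.92472) × (1380/10157.8) = -0.26148…

-0.261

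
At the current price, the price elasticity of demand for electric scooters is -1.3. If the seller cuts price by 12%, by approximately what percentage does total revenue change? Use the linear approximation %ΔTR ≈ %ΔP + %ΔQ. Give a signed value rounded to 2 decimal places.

%ΔQ ≈ Ed × %ΔP = (-1.3) × (-12%) = +15.6000%
%ΔTR ≈ %ΔP + %ΔQ = (-12%) + (+15.6000%) = +3.6000%

+3.60%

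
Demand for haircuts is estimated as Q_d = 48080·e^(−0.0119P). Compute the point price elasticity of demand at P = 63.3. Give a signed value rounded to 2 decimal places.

dQ_d/dP = −0.0119·Q_d = -269.383. At P = 63.3, Q_d = 22637.2.
Ed = (dQ_d/dP)·(P/Q_d) = (-269.383) × (63.3/22637.2) = -0.7532…

-0.75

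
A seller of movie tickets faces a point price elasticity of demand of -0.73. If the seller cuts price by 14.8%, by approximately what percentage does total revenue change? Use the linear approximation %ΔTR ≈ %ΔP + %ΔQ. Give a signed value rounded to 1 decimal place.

-4.0%

%ΔQ ≈ Ed × %ΔP = (-0.73) × (-14.8%) = +10.8040%
%ΔTR ≈ %ΔP + %ΔQ = (-14.8%) + (+10.8040%) = -3.9960%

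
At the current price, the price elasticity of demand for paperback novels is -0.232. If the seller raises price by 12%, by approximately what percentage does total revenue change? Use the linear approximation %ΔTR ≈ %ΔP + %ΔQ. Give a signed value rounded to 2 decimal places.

+9.22%

%ΔQ ≈ Ed × %ΔP = (-0.232) × (+12%) = -2.7840%
%ΔTR ≈ %ΔP + %ΔQ = (+12%) + (-2.7840%) = +9.2160%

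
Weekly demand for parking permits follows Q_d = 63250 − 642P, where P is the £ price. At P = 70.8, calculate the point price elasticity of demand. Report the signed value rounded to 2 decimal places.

-2.55

dQ_d/dP = −642. At P = 70.8, Q_d = 63250 − 642(70.8) = 17796.4.
Ed = (dQ_d/dP)·(P/Q_d) = −642 × (70.8/17796.4) = -2.5540…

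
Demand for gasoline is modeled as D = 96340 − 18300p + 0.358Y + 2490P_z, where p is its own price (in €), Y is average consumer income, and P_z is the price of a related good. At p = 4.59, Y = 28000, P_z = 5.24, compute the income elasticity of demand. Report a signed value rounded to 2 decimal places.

At the given values, D = 96340 − 18300(4.59) + 0.358(28000) + 2490(5.24) = 35414.6.
∂D/∂Y = 0.358.
E = (0.358) × (28000/35414.6) = 0.2830…

0.28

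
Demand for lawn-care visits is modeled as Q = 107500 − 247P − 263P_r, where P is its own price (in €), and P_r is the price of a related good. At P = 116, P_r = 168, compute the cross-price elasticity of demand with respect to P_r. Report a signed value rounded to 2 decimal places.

At the given values, Q = 107500 − 247(116) − 263(168) = 34664.
∂Q/∂P_r = -263.
E = (-263) × (168/34664) = -1.2746…

-1.27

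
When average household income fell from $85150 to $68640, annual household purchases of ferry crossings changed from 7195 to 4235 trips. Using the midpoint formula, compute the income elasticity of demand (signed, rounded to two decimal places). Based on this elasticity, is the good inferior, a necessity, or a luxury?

2.41; luxury

%ΔQ = (4235 − 7195)/[( 7195 + 4235)/2] = -2960/5715 = -0.517935…
%ΔIncome = (68640 − 85150)/[( 85150 + 68640)/2] = -16510/76895 = -0.214708…
E_income = (-2960/5715) / (-16510/76895) = 2.4122…
E_income > 1 ⇒ normal good, luxury.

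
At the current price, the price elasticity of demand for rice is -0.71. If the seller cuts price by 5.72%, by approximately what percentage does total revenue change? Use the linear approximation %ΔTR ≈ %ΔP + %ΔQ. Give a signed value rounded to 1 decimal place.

%ΔQ ≈ Ed × %ΔP = (-0.71) × (-5.72%) = +4.0612%
%ΔTR ≈ %ΔP + %ΔQ = (-5.72%) + (+4.0612%) = -1.6588%

-1.7%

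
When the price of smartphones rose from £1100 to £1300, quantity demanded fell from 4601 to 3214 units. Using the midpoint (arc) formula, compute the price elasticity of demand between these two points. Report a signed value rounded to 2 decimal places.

%ΔQ = (3214 − 4601) / [(4601 + 3214)/2] = -1387/3907.5 = -0.354958…
%ΔP = (1300 − 1100) / [(1100 + 1300)/2] = 200/1200 = 0.166666…
Arc Ed = %ΔQ / %ΔP = (-1387/3907.5) / (200/1200) = -2.1297…

-2.13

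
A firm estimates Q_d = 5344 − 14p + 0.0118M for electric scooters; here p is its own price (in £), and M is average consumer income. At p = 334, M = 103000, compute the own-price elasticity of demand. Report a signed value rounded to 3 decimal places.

-2.483

At the given values, Q_d = 5344 − 14(334) + 0.0118(103000) = 1883.4.
∂Q_d/∂p = −14.
E = (-14) × (334/1883.4) = -2.48274…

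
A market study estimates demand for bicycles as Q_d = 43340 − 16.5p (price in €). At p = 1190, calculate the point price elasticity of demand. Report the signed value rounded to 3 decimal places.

-0.828

dQ_d/dp = −16.5. At p = 1190, Q_d = 43340 − 16.5(1190) = 23705.
Ed = (dQ_d/dp)·(p/Q_d) = −16.5 × (1190/23705) = -0.82830…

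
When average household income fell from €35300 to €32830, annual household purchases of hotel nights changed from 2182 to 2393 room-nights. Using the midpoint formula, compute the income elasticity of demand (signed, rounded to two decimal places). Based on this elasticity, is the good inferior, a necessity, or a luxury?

-1.27; inferior

%ΔQ = (2393 − 2182)/[( 2182 + 2393)/2] = 211/2287.5 = 0.092240…
%ΔIncome = (32830 − 35300)/[( 35300 + 32830)/2] = -2470/34065 = -0.072508…
E_income = (211/2287.5) / (-2470/34065) = -1.2721…
E_income < 0 ⇒ inferior good.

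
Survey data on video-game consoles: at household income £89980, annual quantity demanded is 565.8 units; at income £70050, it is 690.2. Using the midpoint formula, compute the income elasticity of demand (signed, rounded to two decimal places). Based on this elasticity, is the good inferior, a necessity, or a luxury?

%ΔQ = (690.2 − 565.8)/[( 565.8 + 690.2)/2] = 124.4/628 = 0.198089…
%ΔIncome = (70050 − 89980)/[( 89980 + 70050)/2] = -19930/80015 = -0.249078…
E_income = (124.4/628) / (-19930/80015) = -0.7952…
E_income < 0 ⇒ inferior good.

-0.80; inferior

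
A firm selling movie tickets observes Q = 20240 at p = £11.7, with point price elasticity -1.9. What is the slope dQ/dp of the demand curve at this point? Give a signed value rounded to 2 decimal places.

-3286.84

Ed = (dQ/dp)·(p/Q) ⇒ dQ/dp = Ed·Q/p = (-1.9)·20240/11.7 = -3286.8376…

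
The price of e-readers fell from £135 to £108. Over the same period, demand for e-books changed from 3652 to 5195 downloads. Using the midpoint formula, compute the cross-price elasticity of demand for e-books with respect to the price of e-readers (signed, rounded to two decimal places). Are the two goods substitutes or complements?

%ΔQ_{e-books} = (5195 − 3652)/avg = 1543/4423.5 = 0.348818…
%ΔP_{e-readers} = (108 − 135)/avg = -27/121.5 = -0.222222…
E_cross = (1543/4423.5) / (-27/121.5) = -1.5696…
E_cross < 0 ⇒ the goods are complements.

-1.57; complements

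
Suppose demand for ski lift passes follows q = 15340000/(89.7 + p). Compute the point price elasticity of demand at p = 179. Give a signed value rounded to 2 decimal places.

dq/dp = −15340000/(89.7 + p)² = -212.466. At p = 179, q = 57089.7.
Ed = (dq/dp)·(p/q) = (-212.466) × (179/57089.7) = -0.6661…

-0.67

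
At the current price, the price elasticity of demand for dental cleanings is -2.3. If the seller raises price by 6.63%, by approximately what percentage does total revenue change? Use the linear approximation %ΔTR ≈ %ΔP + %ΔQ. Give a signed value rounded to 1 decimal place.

%ΔQ ≈ Ed × %ΔP = (-2.3) × (+6.63%) = -15.2490%
%ΔTR ≈ %ΔP + %ΔQ = (+6.63%) + (-15.2490%) = -8.6190%

-8.6%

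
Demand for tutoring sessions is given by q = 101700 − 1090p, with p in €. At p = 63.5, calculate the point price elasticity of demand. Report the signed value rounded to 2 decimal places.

dq/dp = −1090. At p = 63.5, q = 101700 − 1090(63.5) = 32485.
Ed = (dq/dp)·(p/q) = −1090 × (63.5/32485) = -2.1306…

-2.13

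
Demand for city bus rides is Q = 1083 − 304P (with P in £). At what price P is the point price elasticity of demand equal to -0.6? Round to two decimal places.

1.34

Ed = −304P/(1083 − 304P). Set this equal to -0.6:
304P = 0.6·(1083 − 304P) ⇒ 304P(1 + 0.6) = 0.6·1083
P = 0.6·1083 / (304·1.6) = 1.3359…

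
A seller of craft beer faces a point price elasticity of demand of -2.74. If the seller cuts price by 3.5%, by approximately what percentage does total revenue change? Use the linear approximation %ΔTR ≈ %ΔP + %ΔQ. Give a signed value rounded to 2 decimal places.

%ΔQ ≈ Ed × %ΔP = (-2.74) × (-3.5%) = +9.5900%
%ΔTR ≈ %ΔP + %ΔQ = (-3.5%) + (+9.5900%) = +6.0900%

+6.09%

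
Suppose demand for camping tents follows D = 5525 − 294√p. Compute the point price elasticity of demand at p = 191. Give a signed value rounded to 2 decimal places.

-1.39

dD/dp = −294/(2√p) = -10.6365. At p = 191, D = 1461.84.
Ed = (dD/dp)·(p/D) = (-10.6365) × (191/1461.84) = -1.3897…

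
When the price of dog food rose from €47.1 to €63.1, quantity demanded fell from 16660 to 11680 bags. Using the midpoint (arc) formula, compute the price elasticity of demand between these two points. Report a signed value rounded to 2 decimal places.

%ΔQ = (11680 − 16660) / [(16660 + 11680)/2] = -4980/14170 = -0.351446…
%ΔP = (63.1 − 47.1) / [(47.1 + 63.1)/2] = 16/55.1 = 0.290381…
Arc Ed = %ΔQ / %ΔP = (-4980/14170) / (16/55.1) = -1.2102…

-1.21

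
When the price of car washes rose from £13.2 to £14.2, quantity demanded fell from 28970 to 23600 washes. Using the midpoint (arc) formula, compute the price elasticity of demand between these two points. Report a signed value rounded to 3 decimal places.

%ΔQ = (23600 − 28970) / [(28970 + 23600)/2] = -5370/26285 = -0.204299…
%ΔP = (14.2 − 13.2) / [(13.2 + 14.2)/2] = 1/13.7 = 0.072992…
Arc Ed = %ΔQ / %ΔP = (-5370/26285) / (1/13.7) = -2.79889…

-2.799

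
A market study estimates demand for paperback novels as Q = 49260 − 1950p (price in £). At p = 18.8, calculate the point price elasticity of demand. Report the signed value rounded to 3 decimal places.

dQ/dp = −1950. At p = 18.8, Q = 49260 − 1950(18.8) = 12600.
Ed = (dQ/dp)·(p/Q) = −1950 × (18.8/12600) = -2.90952…

-2.910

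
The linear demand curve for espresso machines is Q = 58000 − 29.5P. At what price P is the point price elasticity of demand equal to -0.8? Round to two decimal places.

873.82

Ed = −29.5P/(58000 − 29.5P). Set this equal to -0.8:
29.5P = 0.8·(58000 − 29.5P) ⇒ 29.5P(1 + 0.8) = 0.8·58000
P = 0.8·58000 / (29.5·1.8) = 873.8229…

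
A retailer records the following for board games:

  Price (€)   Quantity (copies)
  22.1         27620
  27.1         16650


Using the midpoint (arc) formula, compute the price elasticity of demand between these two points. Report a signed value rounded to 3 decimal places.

-2.438

%ΔQ = (16650 − 27620) / [(27620 + 16650)/2] = -10970/22135 = -0.495595…
%ΔP = (27.1 − 22.1) / [(22.1 + 27.1)/2] = 5/24.6 = 0.203252…
Arc Ed = %ΔQ / %ΔP = (-10970/22135) / (5/24.6) = -2.43832…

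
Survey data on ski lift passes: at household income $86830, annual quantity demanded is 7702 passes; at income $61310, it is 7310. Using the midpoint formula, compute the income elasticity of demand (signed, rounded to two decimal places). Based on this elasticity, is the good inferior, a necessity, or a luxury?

0.15; necessity

%ΔQ = (7310 − 7702)/[( 7702 + 7310)/2] = -392/7506 = -0.052224…
%ΔIncome = (61310 − 86830)/[( 86830 + 61310)/2] = -25520/74070 = -0.344538…
E_income = (-392/7506) / (-25520/74070) = 0.1515…
0 < E_income < 1 ⇒ normal good, necessity.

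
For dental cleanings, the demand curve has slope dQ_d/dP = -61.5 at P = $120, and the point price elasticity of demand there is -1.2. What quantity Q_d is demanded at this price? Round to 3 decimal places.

6150.000

Ed = (dQ_d/dP)·(P/Q_d) ⇒ Q_d = (dQ_d/dP)·P/Ed = (-61.5)·120/(-1.2) = 6150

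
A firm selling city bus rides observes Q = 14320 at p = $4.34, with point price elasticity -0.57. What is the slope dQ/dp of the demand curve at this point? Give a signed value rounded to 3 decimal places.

Ed = (dQ/dp)·(p/Q) ⇒ dQ/dp = Ed·Q/p = (-0.57)·14320/4.34 = -1880.73732…

-1880.737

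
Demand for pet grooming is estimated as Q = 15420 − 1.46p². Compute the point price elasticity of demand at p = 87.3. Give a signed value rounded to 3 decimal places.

-5.184

dQ/dp = −2·1.46·p = -254.916. At p = 87.3, Q = 4292.9166.
Ed = (dQ/dp)·(p/Q) = (-254.916) × (87.3/4292.9166) = -5.18392…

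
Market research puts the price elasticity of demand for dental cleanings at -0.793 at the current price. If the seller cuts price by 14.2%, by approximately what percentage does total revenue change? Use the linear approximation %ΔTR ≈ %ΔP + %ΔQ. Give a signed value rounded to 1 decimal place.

%ΔQ ≈ Ed × %ΔP = (-0.793) × (-14.2%) = +11.2606%
%ΔTR ≈ %ΔP + %ΔQ = (-14.2%) + (+11.2606%) = -2.9394%

-2.9%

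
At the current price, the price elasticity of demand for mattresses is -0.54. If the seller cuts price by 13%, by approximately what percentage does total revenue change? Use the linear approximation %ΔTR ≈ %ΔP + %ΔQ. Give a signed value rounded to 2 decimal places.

-5.98%

%ΔQ ≈ Ed × %ΔP = (-0.54) × (-13%) = +7.0200%
%ΔTR ≈ %ΔP + %ΔQ = (-13%) + (+7.0200%) = -5.9800%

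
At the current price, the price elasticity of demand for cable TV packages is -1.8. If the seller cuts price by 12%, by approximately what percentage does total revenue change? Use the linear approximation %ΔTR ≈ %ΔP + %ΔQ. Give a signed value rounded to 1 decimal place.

%ΔQ ≈ Ed × %ΔP = (-1.8) × (-12%) = +21.6000%
%ΔTR ≈ %ΔP + %ΔQ = (-12%) + (+21.6000%) = +9.6000%

+9.6%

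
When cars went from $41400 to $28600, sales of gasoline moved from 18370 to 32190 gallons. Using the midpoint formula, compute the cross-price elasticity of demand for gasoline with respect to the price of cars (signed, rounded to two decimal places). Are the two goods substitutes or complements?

-1.49; complements

%ΔQ_{gasoline} = (32190 − 18370)/avg = 13820/25280 = 0.546677…
%ΔP_{cars} = (28600 − 41400)/avg = -12800/35000 = -0.365714…
E_cross = (13820/25280) / (-12800/35000) = -1.4948…
E_cross < 0 ⇒ the goods are complements.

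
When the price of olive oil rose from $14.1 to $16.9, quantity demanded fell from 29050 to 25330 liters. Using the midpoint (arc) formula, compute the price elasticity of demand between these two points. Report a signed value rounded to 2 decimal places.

-0.76

%ΔQ = (25330 − 29050) / [(29050 + 25330)/2] = -3720/27190 = -0.136815…
%ΔP = (16.9 − 14.1) / [(14.1 + 16.9)/2] = 2.8/15.5 = 0.180645…
Arc Ed = %ΔQ / %ΔP = (-3720/27190) / (2.8/15.5) = -0.7573…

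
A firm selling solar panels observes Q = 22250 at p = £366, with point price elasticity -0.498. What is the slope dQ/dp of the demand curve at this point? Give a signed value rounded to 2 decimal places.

-30.27

Ed = (dQ/dp)·(p/Q) ⇒ dQ/dp = Ed·Q/p = (-0.498)·22250/366 = -30.2745…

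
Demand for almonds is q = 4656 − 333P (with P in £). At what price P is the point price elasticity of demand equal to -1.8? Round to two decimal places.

8.99

Ed = −333P/(4656 − 333P). Set this equal to -1.8:
333P = 1.8·(4656 − 333P) ⇒ 333P(1 + 1.8) = 1.8·4656
P = 1.8·4656 / (333·2.8) = 8.9884…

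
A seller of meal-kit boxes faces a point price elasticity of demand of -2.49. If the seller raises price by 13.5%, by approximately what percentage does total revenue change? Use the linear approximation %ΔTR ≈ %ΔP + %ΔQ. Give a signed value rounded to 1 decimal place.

%ΔQ ≈ Ed × %ΔP = (-2.49) × (+13.5%) = -33.6150%
%ΔTR ≈ %ΔP + %ΔQ = (+13.5%) + (-33.6150%) = -20.1150%

-20.1%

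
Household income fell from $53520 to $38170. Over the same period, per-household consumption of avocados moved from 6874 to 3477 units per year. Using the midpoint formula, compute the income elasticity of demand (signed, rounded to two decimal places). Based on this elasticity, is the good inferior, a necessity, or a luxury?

%ΔQ = (3477 − 6874)/[( 6874 + 3477)/2] = -3397/5175.5 = -0.656361…
%ΔIncome = (38170 − 53520)/[( 53520 + 38170)/2] = -15350/45845 = -0.334823…
E_income = (-3397/5175.5) / (-15350/45845) = 1.9603…
E_income > 1 ⇒ normal good, luxury.

1.96; luxury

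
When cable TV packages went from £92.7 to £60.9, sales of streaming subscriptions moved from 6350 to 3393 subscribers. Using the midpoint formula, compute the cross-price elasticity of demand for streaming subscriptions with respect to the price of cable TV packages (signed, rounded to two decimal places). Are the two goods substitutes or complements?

1.47; substitutes

%ΔQ_{streaming subscriptions} = (3393 − 6350)/avg = -2957/4871.5 = -0.606999…
%ΔP_{cable TV packages} = (60.9 − 92.7)/avg = -31.8/76.8 = -0.414062…
E_cross = (-2957/4871.5) / (-31.8/76.8) = 1.4659…
E_cross > 0 ⇒ the goods are substitutes.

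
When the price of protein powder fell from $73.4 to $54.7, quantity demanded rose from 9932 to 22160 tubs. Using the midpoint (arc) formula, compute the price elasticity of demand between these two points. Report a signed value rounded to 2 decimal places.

-2.61

%ΔQ = (22160 − 9932) / [(9932 + 22160)/2] = 12228/16046 = 0.762059…
%ΔP = (54.7 − 73.4) / [(73.4 + 54.7)/2] = -18.7/64.05 = -0.291959…
Arc Ed = %ΔQ / %ΔP = (12228/16046) / (-18.7/64.05) = -2.6101…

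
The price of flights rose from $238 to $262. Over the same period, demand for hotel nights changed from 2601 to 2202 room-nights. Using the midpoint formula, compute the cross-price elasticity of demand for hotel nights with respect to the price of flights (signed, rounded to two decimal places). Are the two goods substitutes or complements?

-1.73; complements

%ΔQ_{hotel nights} = (2202 − 2601)/avg = -399/2401.5 = -0.166146…
%ΔP_{flights} = (262 − 238)/avg = 24/250 = 0.096
E_cross = (-399/2401.5) / (24/250) = -1.7306…
E_cross < 0 ⇒ the goods are complements.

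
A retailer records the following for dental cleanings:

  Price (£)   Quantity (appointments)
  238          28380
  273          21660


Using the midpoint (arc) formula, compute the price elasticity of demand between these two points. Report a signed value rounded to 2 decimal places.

%ΔQ = (21660 − 28380) / [(28380 + 21660)/2] = -6720/25020 = -0.268585…
%ΔP = (273 − 238) / [(238 + 273)/2] = 35/255.5 = 0.136986…
Arc Ed = %ΔQ / %ΔP = (-6720/25020) / (35/255.5) = -1.9606…

-1.96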